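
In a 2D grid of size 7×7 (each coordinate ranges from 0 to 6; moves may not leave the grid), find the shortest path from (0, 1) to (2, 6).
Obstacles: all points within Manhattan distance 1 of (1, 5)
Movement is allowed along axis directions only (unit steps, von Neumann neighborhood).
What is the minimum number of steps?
9
(one shortest path: (0, 1) → (1, 1) → (2, 1) → (3, 1) → (3, 2) → (3, 3) → (3, 4) → (3, 5) → (3, 6) → (2, 6))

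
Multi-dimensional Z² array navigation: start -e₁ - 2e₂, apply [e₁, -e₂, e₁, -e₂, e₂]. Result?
(1, -3)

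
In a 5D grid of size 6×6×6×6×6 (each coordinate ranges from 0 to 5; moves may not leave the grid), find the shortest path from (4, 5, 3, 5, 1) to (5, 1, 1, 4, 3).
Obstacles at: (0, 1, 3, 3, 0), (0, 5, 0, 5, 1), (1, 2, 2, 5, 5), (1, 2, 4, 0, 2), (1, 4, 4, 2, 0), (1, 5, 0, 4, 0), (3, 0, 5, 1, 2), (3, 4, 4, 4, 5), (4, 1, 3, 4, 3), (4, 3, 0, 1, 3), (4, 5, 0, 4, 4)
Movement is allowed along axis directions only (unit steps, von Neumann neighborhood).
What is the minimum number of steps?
10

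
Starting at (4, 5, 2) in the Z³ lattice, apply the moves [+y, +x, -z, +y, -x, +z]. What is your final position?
(4, 7, 2)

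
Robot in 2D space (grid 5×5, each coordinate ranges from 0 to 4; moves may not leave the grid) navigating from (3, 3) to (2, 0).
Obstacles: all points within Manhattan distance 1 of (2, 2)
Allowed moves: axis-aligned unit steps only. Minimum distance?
6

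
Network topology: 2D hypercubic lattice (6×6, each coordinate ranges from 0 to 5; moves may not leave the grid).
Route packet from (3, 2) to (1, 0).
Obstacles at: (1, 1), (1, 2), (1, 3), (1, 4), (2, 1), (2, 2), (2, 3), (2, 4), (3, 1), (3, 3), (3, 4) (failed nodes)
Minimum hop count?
6
(one shortest path: (3, 2) → (4, 2) → (4, 1) → (4, 0) → (3, 0) → (2, 0) → (1, 0))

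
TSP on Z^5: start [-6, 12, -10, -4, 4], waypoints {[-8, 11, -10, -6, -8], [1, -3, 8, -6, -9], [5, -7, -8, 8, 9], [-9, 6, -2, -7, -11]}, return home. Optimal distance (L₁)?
172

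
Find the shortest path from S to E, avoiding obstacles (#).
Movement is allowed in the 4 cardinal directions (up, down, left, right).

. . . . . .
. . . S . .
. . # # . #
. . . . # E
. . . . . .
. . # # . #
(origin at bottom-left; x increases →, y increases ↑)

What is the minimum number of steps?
10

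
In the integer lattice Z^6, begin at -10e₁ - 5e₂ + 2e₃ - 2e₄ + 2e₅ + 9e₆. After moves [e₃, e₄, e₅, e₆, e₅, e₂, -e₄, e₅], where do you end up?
(-10, -4, 3, -2, 5, 10)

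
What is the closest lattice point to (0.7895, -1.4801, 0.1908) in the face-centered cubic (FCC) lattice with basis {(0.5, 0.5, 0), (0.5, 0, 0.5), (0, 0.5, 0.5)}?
(0.5, -1.5, 0)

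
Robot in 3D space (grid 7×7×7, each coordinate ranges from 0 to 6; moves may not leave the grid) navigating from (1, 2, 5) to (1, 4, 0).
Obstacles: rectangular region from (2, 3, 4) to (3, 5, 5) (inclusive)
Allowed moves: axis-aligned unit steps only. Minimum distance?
7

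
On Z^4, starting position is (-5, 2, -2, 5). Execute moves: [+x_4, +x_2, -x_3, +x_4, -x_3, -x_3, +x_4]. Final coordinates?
(-5, 3, -5, 8)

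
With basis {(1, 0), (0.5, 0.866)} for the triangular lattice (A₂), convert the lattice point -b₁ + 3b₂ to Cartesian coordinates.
(0.5, 2.598)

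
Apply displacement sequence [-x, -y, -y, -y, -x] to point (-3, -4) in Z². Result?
(-5, -7)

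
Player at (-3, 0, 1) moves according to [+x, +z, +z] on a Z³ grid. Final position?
(-2, 0, 3)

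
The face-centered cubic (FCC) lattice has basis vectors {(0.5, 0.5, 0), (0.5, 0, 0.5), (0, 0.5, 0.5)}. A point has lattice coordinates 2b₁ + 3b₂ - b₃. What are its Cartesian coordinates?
(2.5, 0.5, 1)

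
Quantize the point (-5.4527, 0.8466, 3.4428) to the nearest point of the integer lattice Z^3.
(-5, 1, 3)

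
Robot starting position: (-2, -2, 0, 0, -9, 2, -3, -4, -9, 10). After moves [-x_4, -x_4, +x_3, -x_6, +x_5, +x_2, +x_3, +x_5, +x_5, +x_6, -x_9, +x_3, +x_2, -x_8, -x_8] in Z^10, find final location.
(-2, 0, 3, -2, -6, 2, -3, -6, -10, 10)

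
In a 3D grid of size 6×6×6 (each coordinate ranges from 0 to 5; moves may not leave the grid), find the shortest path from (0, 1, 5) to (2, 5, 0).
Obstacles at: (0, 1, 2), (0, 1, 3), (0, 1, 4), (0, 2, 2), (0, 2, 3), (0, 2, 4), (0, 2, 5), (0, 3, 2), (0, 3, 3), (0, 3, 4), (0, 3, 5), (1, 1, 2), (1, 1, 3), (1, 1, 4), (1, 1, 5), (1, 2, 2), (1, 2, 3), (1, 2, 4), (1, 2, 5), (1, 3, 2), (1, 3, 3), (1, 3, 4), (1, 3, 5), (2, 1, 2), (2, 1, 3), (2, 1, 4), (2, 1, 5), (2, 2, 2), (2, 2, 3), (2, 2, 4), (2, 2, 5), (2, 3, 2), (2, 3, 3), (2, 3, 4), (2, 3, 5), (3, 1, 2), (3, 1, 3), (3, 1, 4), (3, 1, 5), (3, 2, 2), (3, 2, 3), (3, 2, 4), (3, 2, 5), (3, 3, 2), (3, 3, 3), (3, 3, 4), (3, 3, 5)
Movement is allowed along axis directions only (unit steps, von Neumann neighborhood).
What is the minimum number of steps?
13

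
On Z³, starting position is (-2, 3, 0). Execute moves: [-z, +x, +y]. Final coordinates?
(-1, 4, -1)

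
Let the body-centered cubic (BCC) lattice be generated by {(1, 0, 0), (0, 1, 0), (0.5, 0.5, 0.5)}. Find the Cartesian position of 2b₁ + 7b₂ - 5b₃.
(-0.5, 4.5, -2.5)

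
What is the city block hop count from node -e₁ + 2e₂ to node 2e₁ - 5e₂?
10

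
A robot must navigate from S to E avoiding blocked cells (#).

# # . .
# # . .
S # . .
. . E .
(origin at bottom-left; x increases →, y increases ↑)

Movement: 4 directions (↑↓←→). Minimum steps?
3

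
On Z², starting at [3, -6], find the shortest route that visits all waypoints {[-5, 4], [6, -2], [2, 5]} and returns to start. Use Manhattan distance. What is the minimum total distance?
44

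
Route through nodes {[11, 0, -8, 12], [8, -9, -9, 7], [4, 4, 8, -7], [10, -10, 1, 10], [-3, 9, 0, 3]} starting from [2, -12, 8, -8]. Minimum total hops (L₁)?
123
(one optimal route: (2, -12, 8, -8) → (4, 4, 8, -7) → (-3, 9, 0, 3) → (11, 0, -8, 12) → (8, -9, -9, 7) → (10, -10, 1, 10))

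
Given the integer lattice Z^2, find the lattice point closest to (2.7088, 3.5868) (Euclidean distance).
(3, 4)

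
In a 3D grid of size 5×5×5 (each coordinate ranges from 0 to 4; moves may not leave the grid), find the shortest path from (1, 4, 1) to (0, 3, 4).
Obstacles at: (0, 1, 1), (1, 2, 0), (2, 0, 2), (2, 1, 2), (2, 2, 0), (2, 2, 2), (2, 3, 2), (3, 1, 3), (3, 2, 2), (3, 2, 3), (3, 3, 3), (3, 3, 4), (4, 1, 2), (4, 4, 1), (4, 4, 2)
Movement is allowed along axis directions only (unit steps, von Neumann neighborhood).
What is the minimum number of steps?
5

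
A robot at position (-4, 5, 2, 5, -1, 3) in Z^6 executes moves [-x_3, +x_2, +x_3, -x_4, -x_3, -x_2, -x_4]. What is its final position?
(-4, 5, 1, 3, -1, 3)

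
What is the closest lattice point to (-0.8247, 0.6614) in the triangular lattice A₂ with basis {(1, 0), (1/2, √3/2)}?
(-0.5, 0.866)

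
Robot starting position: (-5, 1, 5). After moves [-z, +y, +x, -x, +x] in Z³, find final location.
(-4, 2, 4)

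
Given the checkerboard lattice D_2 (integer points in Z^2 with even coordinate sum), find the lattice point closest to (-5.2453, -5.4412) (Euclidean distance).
(-5, -5)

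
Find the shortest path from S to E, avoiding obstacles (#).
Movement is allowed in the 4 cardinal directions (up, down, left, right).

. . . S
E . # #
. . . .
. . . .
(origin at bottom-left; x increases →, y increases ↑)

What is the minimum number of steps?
4
(one shortest path: (3, 3) → (2, 3) → (1, 3) → (0, 3) → (0, 2))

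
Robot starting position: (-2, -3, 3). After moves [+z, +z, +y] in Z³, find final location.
(-2, -2, 5)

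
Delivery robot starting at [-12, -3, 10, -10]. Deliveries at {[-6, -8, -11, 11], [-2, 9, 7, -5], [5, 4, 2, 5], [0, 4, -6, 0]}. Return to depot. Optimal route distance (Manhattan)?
162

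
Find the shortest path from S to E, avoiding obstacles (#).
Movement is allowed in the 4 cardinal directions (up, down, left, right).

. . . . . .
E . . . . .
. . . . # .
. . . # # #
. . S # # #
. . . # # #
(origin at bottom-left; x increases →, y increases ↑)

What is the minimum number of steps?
5
(one shortest path: (2, 1) → (1, 1) → (0, 1) → (0, 2) → (0, 3) → (0, 4))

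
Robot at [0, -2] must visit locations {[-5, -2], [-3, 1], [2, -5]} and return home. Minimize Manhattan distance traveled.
26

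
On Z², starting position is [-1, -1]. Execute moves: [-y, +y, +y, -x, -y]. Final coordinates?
(-2, -1)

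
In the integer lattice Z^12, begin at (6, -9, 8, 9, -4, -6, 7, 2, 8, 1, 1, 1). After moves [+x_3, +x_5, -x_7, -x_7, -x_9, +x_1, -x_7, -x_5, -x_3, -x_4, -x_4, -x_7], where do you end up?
(7, -9, 8, 7, -4, -6, 3, 2, 7, 1, 1, 1)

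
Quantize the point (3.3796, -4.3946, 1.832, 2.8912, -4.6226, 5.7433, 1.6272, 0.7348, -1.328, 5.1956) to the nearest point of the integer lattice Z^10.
(3, -4, 2, 3, -5, 6, 2, 1, -1, 5)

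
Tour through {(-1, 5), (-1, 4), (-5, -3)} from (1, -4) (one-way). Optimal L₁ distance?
19
(one optimal route: (1, -4) → (-5, -3) → (-1, 4) → (-1, 5))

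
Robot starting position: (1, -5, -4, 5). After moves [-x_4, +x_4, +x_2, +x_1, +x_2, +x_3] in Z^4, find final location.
(2, -3, -3, 5)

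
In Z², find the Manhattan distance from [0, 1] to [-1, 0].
2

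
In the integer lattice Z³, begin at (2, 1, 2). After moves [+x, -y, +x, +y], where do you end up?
(4, 1, 2)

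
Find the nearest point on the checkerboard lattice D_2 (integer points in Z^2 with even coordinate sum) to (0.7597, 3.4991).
(1, 3)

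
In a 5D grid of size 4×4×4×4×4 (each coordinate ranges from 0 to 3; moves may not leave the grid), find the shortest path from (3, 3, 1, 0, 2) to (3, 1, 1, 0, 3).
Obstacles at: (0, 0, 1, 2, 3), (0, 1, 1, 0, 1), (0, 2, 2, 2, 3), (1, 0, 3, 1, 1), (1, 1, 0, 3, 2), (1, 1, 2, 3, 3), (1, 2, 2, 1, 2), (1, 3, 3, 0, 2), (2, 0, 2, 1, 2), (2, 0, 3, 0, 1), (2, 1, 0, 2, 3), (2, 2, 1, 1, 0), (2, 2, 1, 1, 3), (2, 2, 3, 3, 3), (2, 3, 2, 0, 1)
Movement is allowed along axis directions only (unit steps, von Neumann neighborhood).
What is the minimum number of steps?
3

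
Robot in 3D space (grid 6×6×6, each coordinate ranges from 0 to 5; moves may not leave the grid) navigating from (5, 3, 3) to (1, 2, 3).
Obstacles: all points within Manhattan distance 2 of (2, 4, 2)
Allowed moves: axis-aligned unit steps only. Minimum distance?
5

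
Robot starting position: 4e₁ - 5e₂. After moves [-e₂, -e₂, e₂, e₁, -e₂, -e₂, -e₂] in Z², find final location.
(5, -9)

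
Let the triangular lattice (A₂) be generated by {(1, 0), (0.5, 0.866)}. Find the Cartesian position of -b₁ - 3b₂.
(-2.5, -2.598)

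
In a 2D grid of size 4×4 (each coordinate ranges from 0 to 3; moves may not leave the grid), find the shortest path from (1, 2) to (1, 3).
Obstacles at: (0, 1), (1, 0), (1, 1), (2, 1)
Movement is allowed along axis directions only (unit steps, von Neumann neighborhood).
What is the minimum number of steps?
1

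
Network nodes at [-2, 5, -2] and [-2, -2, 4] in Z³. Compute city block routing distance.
13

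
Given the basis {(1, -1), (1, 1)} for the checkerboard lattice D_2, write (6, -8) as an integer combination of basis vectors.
7b₁ - b₂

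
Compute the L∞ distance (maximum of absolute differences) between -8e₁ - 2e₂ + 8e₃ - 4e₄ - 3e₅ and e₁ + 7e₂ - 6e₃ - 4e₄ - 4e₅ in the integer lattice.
14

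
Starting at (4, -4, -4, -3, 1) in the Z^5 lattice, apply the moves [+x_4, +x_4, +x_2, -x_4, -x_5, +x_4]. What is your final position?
(4, -3, -4, -1, 0)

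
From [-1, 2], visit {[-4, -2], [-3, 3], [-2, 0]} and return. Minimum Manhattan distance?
16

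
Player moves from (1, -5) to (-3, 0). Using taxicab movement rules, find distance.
9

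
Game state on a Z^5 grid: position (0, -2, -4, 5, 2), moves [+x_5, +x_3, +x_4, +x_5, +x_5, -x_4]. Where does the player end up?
(0, -2, -3, 5, 5)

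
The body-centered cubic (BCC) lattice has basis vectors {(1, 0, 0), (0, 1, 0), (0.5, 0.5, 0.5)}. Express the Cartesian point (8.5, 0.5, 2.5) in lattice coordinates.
6b₁ - 2b₂ + 5b₃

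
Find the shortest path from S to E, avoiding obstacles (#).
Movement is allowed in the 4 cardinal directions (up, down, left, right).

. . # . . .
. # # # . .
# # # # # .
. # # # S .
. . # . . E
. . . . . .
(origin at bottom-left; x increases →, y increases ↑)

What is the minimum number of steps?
2
(one shortest path: (4, 2) → (5, 2) → (5, 1))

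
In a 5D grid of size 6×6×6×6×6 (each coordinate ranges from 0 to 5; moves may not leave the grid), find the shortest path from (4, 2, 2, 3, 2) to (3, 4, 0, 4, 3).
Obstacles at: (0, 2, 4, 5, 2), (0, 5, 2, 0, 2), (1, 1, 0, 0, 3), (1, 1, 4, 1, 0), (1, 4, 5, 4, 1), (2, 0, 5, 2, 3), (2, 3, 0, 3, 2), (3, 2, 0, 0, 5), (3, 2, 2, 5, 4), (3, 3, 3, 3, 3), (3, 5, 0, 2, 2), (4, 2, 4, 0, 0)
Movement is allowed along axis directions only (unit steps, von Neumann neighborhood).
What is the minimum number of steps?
7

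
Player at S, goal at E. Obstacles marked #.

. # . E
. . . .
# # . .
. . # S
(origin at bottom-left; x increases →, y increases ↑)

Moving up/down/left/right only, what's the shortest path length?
3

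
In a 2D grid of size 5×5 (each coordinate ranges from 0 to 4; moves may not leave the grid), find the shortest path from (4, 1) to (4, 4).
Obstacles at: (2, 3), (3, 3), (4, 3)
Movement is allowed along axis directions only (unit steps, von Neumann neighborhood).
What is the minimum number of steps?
9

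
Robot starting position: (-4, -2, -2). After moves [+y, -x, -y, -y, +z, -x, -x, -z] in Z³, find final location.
(-7, -3, -2)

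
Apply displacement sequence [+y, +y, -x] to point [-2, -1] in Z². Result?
(-3, 1)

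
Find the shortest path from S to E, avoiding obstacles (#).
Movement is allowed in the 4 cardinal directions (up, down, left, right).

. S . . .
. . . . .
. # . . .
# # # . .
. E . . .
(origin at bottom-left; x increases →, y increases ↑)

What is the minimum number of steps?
8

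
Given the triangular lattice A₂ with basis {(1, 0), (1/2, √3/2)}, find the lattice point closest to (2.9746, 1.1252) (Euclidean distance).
(2.5, 0.866)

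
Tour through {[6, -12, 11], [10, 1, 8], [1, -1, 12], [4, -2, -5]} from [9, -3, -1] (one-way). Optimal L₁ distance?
64
(one optimal route: (9, -3, -1) → (4, -2, -5) → (10, 1, 8) → (1, -1, 12) → (6, -12, 11))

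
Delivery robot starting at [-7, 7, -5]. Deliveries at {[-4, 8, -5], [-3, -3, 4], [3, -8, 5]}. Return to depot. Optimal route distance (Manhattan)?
72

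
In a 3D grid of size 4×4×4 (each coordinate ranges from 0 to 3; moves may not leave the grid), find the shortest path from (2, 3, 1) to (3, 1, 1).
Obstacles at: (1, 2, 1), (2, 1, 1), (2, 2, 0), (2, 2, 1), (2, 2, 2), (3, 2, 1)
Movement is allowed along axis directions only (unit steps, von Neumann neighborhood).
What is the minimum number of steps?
5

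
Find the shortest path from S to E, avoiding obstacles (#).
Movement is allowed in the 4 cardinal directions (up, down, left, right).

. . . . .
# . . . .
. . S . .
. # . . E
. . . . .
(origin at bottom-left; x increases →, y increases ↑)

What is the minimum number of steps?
3
(one shortest path: (2, 2) → (3, 2) → (4, 2) → (4, 1))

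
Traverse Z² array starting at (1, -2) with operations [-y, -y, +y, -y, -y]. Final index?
(1, -5)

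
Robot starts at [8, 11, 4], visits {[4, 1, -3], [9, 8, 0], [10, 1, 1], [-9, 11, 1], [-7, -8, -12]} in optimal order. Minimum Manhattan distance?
88
(one optimal route: (8, 11, 4) → (9, 8, 0) → (10, 1, 1) → (4, 1, -3) → (-9, 11, 1) → (-7, -8, -12))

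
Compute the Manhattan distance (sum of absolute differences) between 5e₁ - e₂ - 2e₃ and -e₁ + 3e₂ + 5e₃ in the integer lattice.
17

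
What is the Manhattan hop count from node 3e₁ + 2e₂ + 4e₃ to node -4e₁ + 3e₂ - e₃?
13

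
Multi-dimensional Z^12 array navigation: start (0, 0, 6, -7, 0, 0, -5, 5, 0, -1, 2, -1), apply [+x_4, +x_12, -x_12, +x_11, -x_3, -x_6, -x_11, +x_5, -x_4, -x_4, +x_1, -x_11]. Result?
(1, 0, 5, -8, 1, -1, -5, 5, 0, -1, 1, -1)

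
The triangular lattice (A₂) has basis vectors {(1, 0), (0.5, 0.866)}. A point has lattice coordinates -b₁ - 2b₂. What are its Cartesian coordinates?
(-2, -1.732)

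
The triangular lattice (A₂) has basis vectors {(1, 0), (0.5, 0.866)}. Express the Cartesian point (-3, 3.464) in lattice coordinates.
-5b₁ + 4b₂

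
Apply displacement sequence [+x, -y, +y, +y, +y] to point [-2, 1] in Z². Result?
(-1, 3)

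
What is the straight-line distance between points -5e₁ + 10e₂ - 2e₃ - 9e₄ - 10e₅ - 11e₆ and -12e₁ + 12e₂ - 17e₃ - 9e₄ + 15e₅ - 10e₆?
30.0666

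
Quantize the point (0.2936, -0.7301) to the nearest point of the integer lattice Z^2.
(0, -1)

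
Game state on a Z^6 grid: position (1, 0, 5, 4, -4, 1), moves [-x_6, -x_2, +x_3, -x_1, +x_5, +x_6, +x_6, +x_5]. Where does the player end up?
(0, -1, 6, 4, -2, 2)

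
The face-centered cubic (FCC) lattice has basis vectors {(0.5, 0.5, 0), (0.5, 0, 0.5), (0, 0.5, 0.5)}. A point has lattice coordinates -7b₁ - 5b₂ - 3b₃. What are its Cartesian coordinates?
(-6, -5, -4)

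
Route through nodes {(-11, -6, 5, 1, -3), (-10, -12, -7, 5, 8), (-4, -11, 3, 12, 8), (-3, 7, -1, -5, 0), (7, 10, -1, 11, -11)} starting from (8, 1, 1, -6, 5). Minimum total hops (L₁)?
175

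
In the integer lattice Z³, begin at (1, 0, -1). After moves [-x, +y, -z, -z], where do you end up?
(0, 1, -3)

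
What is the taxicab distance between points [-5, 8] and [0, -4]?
17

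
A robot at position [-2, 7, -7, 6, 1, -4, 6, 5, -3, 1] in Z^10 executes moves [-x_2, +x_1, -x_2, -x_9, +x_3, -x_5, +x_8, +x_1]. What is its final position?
(0, 5, -6, 6, 0, -4, 6, 6, -4, 1)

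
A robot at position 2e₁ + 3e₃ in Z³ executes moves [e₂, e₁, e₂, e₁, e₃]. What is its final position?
(4, 2, 4)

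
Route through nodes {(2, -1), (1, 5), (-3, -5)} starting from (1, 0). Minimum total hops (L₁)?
21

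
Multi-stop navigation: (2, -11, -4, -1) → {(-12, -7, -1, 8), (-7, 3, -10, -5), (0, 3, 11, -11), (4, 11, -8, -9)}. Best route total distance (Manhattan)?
125
(one optimal route: (2, -11, -4, -1) → (-12, -7, -1, 8) → (-7, 3, -10, -5) → (4, 11, -8, -9) → (0, 3, 11, -11))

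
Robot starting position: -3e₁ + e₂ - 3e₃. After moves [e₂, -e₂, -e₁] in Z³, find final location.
(-4, 1, -3)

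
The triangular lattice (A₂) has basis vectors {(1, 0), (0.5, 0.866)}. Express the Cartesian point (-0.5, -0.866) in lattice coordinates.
-b₂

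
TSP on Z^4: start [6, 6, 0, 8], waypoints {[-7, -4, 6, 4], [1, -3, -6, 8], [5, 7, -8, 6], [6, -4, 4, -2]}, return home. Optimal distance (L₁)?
100
(one optimal route: (6, 6, 0, 8) → (5, 7, -8, 6) → (1, -3, -6, 8) → (-7, -4, 6, 4) → (6, -4, 4, -2) → (6, 6, 0, 8))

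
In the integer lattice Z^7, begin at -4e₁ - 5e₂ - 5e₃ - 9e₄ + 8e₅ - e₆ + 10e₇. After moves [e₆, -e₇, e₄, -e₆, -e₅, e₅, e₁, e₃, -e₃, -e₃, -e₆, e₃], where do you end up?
(-3, -5, -5, -8, 8, -2, 9)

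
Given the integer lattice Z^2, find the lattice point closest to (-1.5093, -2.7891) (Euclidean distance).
(-2, -3)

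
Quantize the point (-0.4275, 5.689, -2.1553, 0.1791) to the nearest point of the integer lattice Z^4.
(0, 6, -2, 0)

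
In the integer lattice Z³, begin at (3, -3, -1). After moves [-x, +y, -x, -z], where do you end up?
(1, -2, -2)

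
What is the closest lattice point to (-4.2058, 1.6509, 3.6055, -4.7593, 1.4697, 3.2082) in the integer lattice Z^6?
(-4, 2, 4, -5, 1, 3)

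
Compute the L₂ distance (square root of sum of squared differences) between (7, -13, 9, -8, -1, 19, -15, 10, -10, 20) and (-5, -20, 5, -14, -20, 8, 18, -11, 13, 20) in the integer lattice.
52.7826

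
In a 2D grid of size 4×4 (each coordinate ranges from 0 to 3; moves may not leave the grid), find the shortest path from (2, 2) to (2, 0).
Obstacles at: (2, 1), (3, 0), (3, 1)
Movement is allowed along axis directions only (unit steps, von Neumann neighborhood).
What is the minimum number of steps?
4
(one shortest path: (2, 2) → (1, 2) → (1, 1) → (1, 0) → (2, 0))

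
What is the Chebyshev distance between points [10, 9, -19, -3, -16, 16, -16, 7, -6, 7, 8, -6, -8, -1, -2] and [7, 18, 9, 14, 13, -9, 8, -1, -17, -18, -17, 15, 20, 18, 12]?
29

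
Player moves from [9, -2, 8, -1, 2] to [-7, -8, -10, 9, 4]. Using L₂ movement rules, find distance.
26.8328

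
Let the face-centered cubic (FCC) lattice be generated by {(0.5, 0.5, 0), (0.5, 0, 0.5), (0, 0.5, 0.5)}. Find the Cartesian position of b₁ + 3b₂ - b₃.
(2, 0, 1)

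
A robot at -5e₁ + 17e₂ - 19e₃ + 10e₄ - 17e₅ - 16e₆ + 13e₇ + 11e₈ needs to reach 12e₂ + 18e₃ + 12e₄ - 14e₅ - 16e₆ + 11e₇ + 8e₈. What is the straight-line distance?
38.0132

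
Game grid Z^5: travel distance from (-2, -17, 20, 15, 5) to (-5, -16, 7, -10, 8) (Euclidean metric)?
28.5132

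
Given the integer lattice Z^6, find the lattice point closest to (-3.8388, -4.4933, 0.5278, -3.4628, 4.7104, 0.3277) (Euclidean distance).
(-4, -4, 1, -3, 5, 0)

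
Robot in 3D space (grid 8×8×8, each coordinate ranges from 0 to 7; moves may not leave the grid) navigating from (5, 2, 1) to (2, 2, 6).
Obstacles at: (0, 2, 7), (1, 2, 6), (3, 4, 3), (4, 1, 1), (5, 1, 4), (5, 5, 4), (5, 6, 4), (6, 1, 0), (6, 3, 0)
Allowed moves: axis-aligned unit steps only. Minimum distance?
8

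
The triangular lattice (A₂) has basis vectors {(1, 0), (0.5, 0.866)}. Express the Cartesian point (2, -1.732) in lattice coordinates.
3b₁ - 2b₂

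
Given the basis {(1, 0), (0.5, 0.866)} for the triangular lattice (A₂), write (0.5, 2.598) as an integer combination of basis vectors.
-b₁ + 3b₂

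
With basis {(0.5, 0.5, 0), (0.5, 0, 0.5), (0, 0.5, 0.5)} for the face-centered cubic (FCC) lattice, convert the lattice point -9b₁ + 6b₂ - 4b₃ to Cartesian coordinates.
(-1.5, -6.5, 1)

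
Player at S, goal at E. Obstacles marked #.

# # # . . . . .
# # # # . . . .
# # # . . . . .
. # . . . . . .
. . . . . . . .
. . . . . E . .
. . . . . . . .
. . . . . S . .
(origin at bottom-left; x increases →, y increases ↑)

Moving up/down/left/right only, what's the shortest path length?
2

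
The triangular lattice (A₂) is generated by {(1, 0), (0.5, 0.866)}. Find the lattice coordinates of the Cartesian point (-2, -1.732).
-b₁ - 2b₂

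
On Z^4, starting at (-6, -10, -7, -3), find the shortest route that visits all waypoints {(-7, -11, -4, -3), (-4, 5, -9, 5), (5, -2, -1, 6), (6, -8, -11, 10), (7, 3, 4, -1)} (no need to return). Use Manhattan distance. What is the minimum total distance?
107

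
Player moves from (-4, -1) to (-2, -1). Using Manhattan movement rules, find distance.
2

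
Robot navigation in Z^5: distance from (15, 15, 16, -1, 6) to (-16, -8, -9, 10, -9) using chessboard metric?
31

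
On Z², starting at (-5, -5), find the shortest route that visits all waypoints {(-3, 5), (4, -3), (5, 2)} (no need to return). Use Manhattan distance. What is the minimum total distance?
28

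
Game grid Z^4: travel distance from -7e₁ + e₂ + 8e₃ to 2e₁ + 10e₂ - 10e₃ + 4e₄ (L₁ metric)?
40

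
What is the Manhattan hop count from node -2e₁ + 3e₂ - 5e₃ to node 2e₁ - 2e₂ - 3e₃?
11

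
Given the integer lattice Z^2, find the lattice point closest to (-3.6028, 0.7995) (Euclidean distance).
(-4, 1)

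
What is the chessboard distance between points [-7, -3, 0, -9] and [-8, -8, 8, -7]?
8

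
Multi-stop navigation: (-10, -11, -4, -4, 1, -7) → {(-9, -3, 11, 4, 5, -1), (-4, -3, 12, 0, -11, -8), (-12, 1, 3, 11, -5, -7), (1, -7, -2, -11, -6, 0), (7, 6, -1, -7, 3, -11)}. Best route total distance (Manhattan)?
204
(one optimal route: (-10, -11, -4, -4, 1, -7) → (-12, 1, 3, 11, -5, -7) → (-9, -3, 11, 4, 5, -1) → (-4, -3, 12, 0, -11, -8) → (1, -7, -2, -11, -6, 0) → (7, 6, -1, -7, 3, -11))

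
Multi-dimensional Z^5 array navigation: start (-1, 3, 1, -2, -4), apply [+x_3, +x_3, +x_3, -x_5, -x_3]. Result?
(-1, 3, 3, -2, -5)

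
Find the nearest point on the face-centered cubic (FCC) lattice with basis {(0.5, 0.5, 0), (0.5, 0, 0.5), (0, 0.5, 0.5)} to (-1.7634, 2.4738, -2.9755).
(-1.5, 2.5, -3)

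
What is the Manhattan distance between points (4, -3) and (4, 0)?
3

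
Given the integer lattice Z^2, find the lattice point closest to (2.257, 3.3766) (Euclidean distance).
(2, 3)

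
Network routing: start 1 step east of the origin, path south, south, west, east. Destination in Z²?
(1, -2)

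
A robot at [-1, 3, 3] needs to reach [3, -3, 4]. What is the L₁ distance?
11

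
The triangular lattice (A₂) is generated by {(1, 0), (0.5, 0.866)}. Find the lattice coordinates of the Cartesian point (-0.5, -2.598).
b₁ - 3b₂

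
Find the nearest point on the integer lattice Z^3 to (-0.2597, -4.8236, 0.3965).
(0, -5, 0)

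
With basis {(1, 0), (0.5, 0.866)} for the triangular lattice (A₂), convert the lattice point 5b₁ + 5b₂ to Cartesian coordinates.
(7.5, 4.33)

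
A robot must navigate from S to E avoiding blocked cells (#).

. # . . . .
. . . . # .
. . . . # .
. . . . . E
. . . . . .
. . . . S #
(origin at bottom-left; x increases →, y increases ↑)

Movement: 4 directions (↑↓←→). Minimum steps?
3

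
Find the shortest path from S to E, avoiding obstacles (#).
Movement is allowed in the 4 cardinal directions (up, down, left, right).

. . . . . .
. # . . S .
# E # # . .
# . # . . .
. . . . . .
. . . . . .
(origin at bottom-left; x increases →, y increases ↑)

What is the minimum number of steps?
8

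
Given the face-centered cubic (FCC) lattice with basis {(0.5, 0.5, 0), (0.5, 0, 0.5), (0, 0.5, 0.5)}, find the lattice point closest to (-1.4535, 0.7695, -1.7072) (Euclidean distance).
(-1.5, 1, -1.5)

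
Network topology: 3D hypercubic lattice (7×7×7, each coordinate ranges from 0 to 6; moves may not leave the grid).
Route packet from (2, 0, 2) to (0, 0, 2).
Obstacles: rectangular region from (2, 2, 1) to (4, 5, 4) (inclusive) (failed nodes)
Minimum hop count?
2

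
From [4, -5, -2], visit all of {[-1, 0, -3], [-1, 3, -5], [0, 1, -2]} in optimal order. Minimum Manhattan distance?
18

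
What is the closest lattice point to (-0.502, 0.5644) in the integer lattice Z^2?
(-1, 1)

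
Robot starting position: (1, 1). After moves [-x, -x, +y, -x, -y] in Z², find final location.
(-2, 1)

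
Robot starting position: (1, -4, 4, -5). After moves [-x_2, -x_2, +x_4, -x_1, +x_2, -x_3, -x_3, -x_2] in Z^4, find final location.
(0, -6, 2, -4)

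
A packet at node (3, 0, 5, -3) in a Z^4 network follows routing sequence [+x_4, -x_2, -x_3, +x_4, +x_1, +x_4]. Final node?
(4, -1, 4, 0)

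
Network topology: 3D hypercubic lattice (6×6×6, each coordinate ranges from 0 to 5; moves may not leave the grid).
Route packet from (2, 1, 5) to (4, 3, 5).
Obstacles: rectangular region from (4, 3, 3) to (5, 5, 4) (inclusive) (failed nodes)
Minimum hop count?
4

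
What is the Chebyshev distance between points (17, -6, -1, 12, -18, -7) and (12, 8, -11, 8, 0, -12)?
18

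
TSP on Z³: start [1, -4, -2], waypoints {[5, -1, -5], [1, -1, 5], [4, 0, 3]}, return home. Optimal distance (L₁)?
36
(one optimal route: (1, -4, -2) → (5, -1, -5) → (4, 0, 3) → (1, -1, 5) → (1, -4, -2))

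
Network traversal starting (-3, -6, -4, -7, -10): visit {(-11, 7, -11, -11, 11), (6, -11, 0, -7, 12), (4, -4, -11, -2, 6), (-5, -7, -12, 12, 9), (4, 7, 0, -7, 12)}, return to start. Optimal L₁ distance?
204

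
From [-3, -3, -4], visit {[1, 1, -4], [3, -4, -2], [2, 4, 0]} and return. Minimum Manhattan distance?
36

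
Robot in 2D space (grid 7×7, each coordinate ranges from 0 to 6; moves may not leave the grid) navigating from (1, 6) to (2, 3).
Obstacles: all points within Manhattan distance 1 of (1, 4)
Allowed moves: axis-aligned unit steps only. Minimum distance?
6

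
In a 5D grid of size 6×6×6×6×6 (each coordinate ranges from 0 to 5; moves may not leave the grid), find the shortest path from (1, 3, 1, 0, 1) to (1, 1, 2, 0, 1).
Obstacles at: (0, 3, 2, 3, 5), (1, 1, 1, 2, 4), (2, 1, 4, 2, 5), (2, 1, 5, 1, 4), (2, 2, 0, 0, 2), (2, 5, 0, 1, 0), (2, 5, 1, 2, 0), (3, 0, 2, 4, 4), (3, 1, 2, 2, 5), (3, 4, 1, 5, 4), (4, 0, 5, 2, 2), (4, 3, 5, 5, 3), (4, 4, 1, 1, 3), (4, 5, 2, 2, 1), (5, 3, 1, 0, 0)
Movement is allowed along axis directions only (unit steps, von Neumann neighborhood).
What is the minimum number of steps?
3
(one shortest path: (1, 3, 1, 0, 1) → (1, 2, 1, 0, 1) → (1, 1, 1, 0, 1) → (1, 1, 2, 0, 1))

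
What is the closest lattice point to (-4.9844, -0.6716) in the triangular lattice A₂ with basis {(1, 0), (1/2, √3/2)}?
(-4.5, -0.866)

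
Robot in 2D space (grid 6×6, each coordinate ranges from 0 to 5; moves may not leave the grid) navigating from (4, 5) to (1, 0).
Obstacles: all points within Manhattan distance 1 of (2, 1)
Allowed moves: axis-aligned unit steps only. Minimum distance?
10
(one shortest path: (4, 5) → (3, 5) → (2, 5) → (1, 5) → (0, 5) → (0, 4) → (0, 3) → (0, 2) → (0, 1) → (0, 0) → (1, 0))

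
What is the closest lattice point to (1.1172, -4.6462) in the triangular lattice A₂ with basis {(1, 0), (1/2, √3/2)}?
(1.5, -4.33)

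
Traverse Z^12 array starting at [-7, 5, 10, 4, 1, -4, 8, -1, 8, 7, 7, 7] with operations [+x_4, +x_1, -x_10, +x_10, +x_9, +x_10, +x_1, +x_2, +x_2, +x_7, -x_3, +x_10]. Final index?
(-5, 7, 9, 5, 1, -4, 9, -1, 9, 9, 7, 7)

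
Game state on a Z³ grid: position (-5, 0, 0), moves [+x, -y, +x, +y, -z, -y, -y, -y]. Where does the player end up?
(-3, -3, -1)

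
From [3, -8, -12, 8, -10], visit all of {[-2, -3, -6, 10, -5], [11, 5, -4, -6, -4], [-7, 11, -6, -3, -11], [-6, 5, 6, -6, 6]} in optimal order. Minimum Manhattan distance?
134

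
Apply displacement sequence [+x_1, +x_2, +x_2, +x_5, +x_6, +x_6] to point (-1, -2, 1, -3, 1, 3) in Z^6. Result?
(0, 0, 1, -3, 2, 5)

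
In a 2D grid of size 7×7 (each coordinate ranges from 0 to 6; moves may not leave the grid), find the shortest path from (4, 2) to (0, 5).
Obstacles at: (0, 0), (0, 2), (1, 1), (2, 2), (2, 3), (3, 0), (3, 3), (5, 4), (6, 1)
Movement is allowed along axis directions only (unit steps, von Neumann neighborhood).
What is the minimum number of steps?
7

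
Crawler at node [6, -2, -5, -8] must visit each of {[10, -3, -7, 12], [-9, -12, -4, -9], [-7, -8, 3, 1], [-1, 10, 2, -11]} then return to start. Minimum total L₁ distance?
160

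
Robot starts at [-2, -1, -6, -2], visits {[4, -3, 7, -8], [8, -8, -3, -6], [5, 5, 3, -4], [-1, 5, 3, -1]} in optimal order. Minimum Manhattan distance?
64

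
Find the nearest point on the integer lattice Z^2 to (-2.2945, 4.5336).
(-2, 5)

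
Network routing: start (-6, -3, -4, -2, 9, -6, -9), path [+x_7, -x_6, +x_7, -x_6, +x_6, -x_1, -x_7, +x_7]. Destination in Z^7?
(-7, -3, -4, -2, 9, -7, -7)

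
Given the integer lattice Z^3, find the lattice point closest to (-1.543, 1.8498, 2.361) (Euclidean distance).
(-2, 2, 2)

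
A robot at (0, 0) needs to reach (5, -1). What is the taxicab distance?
6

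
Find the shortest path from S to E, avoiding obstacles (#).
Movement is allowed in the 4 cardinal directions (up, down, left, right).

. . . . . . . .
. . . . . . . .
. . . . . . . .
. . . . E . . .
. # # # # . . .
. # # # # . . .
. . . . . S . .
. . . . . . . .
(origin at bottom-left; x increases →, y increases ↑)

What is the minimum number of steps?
4
(one shortest path: (5, 1) → (5, 2) → (5, 3) → (5, 4) → (4, 4))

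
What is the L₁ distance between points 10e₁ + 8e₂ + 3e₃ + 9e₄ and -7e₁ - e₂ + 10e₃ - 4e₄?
46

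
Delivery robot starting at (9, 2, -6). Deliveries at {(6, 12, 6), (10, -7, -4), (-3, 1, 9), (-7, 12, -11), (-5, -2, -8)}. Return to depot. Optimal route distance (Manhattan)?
136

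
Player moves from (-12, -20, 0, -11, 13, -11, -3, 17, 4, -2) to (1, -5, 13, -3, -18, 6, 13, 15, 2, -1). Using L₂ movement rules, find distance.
46.2817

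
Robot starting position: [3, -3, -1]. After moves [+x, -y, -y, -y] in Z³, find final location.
(4, -6, -1)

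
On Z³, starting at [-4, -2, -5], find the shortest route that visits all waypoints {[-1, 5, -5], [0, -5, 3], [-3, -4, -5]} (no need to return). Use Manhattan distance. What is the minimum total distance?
33
(one optimal route: (-4, -2, -5) → (-1, 5, -5) → (-3, -4, -5) → (0, -5, 3))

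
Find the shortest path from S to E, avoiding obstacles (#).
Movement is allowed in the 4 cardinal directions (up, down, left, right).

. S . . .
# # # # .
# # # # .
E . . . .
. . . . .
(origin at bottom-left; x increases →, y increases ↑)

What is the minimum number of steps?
10
(one shortest path: (1, 4) → (2, 4) → (3, 4) → (4, 4) → (4, 3) → (4, 2) → (4, 1) → (3, 1) → (2, 1) → (1, 1) → (0, 1))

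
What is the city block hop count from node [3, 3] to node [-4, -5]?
15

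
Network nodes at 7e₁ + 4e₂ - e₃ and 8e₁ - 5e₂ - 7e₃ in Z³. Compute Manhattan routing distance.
16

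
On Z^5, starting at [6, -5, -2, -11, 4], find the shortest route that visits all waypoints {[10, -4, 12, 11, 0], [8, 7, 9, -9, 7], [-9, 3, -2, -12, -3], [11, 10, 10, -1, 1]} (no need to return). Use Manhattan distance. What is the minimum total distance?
127
(one optimal route: (6, -5, -2, -11, 4) → (-9, 3, -2, -12, -3) → (8, 7, 9, -9, 7) → (11, 10, 10, -1, 1) → (10, -4, 12, 11, 0))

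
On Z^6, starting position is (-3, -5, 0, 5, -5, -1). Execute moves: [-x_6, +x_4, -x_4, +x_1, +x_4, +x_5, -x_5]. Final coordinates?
(-2, -5, 0, 6, -5, -2)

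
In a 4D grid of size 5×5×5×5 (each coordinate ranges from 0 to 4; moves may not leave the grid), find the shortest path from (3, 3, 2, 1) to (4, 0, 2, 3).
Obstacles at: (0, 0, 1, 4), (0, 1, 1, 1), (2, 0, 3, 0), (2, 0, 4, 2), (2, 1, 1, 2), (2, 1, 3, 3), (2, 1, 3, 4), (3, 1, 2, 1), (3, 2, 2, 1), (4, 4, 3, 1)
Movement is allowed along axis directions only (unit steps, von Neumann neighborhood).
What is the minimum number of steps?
6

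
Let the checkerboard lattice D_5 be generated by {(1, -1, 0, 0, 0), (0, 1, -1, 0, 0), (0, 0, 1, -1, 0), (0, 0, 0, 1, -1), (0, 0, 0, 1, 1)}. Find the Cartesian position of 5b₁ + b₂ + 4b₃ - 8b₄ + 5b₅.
(5, -4, 3, -7, 13)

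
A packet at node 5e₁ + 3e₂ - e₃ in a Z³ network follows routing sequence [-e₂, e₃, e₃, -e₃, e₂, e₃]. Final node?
(5, 3, 1)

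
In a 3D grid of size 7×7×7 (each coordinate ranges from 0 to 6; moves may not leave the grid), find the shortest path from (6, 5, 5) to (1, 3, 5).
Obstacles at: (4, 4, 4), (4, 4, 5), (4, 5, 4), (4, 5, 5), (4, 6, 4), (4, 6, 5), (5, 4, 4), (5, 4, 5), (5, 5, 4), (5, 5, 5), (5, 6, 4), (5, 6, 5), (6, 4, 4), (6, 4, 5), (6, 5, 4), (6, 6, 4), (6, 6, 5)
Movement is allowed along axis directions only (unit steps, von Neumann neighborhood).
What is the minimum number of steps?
9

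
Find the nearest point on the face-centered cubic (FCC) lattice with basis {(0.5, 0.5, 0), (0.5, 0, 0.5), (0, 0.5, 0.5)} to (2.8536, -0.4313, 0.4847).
(3, -0.5, 0.5)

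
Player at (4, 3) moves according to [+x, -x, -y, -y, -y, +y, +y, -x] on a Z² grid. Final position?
(3, 2)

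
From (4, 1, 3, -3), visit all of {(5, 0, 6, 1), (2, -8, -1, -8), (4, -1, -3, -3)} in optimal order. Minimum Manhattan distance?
40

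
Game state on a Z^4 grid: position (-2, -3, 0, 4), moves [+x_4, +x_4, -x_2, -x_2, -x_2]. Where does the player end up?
(-2, -6, 0, 6)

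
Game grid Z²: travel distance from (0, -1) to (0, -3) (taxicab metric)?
2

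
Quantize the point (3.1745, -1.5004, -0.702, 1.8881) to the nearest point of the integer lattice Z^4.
(3, -2, -1, 2)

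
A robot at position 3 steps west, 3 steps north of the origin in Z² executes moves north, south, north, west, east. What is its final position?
(-3, 4)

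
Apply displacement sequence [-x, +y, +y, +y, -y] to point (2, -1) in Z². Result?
(1, 1)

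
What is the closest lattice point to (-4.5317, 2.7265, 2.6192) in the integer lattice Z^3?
(-5, 3, 3)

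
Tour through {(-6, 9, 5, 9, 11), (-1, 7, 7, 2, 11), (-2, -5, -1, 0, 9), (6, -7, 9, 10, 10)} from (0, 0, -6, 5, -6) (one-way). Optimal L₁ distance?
107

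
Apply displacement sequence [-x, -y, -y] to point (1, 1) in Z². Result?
(0, -1)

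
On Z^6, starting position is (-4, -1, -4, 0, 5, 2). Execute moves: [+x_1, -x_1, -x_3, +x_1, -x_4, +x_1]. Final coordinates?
(-2, -1, -5, -1, 5, 2)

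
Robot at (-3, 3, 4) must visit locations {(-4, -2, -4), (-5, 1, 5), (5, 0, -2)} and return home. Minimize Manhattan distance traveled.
48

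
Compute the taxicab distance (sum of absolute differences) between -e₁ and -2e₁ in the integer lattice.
1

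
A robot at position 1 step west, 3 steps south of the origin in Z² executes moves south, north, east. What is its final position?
(0, -3)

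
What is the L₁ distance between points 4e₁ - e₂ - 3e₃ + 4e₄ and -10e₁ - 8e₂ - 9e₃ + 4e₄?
27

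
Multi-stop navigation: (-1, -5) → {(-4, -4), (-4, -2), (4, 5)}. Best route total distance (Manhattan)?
21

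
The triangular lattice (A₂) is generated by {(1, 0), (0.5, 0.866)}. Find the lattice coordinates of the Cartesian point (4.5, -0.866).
5b₁ - b₂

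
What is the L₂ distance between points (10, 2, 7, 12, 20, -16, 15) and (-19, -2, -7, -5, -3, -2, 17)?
45.5082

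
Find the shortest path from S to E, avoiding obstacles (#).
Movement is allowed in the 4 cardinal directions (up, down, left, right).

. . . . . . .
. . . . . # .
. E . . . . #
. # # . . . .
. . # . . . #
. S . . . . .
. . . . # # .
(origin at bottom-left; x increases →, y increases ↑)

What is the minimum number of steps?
5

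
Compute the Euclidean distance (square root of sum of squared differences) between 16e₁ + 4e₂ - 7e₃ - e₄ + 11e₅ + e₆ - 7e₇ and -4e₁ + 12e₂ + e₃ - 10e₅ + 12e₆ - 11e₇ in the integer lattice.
33.2716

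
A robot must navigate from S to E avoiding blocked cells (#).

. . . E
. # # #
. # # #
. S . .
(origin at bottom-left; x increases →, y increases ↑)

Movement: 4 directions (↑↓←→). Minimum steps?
7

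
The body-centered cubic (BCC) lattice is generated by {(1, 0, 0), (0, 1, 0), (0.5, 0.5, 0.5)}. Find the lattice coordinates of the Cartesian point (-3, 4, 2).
-5b₁ + 2b₂ + 4b₃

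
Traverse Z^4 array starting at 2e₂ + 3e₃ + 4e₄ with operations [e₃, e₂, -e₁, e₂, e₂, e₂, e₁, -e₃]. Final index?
(0, 6, 3, 4)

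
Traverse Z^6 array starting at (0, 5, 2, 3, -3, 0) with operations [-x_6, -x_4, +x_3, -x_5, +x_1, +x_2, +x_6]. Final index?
(1, 6, 3, 2, -4, 0)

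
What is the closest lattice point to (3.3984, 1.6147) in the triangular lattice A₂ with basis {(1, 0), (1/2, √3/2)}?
(3, 1.732)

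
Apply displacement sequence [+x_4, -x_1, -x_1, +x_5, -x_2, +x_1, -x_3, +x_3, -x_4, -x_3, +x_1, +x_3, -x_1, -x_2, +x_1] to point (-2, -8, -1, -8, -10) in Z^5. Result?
(-2, -10, -1, -8, -9)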